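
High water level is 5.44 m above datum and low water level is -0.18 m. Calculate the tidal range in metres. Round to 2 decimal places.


Tidal range = High water - Low water
Tidal range = 5.44 - (-0.18)
Tidal range = 5.62 m

5.62


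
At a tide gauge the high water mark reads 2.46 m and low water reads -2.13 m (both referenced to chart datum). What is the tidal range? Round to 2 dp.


Tidal range = High water - Low water
Tidal range = 2.46 - (-2.13)
Tidal range = 4.59 m

4.59


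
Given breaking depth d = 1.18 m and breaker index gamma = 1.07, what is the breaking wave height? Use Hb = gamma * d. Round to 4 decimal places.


Hb = gamma * d
Hb = 1.07 * 1.18
Hb = 1.2626 m

1.2626


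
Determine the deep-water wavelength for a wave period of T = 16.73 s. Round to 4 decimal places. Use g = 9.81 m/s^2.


L0 = g * T^2 / (2 * pi)
L0 = 9.81 * 16.73^2 / (2 * pi)
L0 = 9.81 * 279.8929 / 6.28319
L0 = 2745.7493 / 6.28319
L0 = 436.9996 m

436.9996


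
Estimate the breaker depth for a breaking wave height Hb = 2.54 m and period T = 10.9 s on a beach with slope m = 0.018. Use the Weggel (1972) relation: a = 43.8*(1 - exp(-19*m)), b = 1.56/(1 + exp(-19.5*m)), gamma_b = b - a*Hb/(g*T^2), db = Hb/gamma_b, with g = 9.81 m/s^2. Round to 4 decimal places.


a = 43.8 * (1 - exp(-19 * m))
exp(-19 * 0.018) = exp(-0.3420) = 0.710348
a = 43.8 * (1 - 0.710348) = 12.686749
b = 1.56 / (1 + exp(-19.5 * m))
exp(-19.5 * 0.018) = exp(-0.3510) = 0.703984
b = 1.56 / (1 + 0.703984) = 0.915502
Hb / (g * T^2) = 2.54 / (9.81 * 10.9^2) = 2.54 / 1165.5261 = 0.00217927
gamma_b = b - a * Hb/(g*T^2) = 0.915502 - 12.686749 * 0.00217927 = 0.887854
db = Hb / gamma_b = 2.54 / 0.887854
db = 2.8608 m

2.8608


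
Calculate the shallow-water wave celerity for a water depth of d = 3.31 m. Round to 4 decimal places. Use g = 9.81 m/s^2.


Using the shallow-water approximation:
C = sqrt(g * d) = sqrt(9.81 * 3.31)
C = sqrt(32.4711)
C = 5.6983 m/s

5.6983


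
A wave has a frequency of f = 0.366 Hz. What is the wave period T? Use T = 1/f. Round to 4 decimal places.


T = 1 / f
T = 1 / 0.366
T = 2.7322 s

2.7322


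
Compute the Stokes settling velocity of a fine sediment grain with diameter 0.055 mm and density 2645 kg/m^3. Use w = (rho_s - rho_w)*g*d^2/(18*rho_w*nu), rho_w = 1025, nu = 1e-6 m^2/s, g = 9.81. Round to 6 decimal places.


w = (rho_s - rho_w) * g * d^2 / (18 * rho_w * nu)
d = 0.055 mm = 0.000055 m
rho_s - rho_w = 2645 - 1025 = 1620
Numerator = 1620 * 9.81 * (0.000055)^2 = 0.000048073905
Denominator = 18 * 1025 * 1e-6 = 0.018450
w = 0.002606 m/s

0.002606


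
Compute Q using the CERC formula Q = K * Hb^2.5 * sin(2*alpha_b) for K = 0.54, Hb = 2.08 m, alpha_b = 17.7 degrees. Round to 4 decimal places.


Q = K * Hb^2.5 * sin(2 * alpha_b)
Hb^2.5 = 2.08^2.5 = 6.239623
sin(2 * 17.7) = sin(35.4) = 0.579281
Q = 0.54 * 6.239623 * 0.579281
Q = 1.9518 m^3/s

1.9518


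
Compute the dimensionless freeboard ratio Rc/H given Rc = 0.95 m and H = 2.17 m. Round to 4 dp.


Relative freeboard = Rc / H
= 0.95 / 2.17
= 0.4378

0.4378


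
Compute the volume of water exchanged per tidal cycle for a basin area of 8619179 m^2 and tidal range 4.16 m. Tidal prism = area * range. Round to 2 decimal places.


Tidal prism = Area * Tidal range
P = 8619179 * 4.16
P = 35855784.64 m^3

35855784.64


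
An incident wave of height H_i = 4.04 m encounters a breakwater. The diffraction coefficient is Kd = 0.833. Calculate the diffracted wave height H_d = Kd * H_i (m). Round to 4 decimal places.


H_d = Kd * H_i
H_d = 0.833 * 4.04
H_d = 3.3653 m

3.3653


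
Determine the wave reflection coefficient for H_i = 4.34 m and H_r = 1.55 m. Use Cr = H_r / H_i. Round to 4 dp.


Cr = H_r / H_i
Cr = 1.55 / 4.34
Cr = 0.3571

0.3571


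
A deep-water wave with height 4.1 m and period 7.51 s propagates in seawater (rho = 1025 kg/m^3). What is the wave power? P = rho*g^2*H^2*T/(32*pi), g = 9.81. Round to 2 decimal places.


P = rho * g^2 * H^2 * T / (32 * pi)
P = 1025 * 9.81^2 * 4.1^2 * 7.51 / (32 * pi)
P = 1025 * 96.2361 * 16.8100 * 7.51 / 100.53096
P = 123871.01 W/m

123871.01


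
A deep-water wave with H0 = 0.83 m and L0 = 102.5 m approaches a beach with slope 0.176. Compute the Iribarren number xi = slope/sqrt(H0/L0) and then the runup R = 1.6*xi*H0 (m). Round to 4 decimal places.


xi = slope / sqrt(H0/L0)
H0/L0 = 0.83/102.5 = 0.008098
sqrt(0.008098) = 0.089986
xi = 0.176 / 0.089986 = 1.955850
R = 1.6 * xi * H0 = 1.6 * 1.955850 * 0.83
R = 2.5974 m

2.5974


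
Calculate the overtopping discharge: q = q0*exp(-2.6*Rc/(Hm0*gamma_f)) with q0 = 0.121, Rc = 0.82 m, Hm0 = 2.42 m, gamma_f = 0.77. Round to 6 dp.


q = q0 * exp(-2.6 * Rc / (Hm0 * gamma_f))
Exponent = -2.6 * 0.82 / (2.42 * 0.77)
= -2.6 * 0.82 / 1.8634
= -1.144145
exp(-1.144145) = 0.318496
q = 0.121 * 0.318496
q = 0.038538 m^3/s/m

0.038538


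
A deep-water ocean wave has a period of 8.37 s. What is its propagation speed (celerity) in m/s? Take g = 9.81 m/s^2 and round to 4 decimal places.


We use the deep-water celerity formula:
C = g * T / (2 * pi)
C = 9.81 * 8.37 / (2 * 3.14159...)
C = 82.109700 / 6.283185
C = 13.0682 m/s

13.0682


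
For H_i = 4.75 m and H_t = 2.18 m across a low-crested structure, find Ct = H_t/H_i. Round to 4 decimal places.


Ct = H_t / H_i
Ct = 2.18 / 4.75
Ct = 0.4589

0.4589


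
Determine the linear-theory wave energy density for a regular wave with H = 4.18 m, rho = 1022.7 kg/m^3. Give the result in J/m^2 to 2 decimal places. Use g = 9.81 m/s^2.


E = (1/8) * rho * g * H^2
E = (1/8) * 1022.7 * 9.81 * 4.18^2
E = 0.125 * 1022.7 * 9.81 * 17.4724
E = 21911.89 J/m^2

21911.89


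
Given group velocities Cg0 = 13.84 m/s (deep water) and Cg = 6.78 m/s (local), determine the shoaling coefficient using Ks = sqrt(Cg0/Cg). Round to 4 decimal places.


Ks = sqrt(Cg0 / Cg)
Ks = sqrt(13.84 / 6.78)
Ks = sqrt(2.0413)
Ks = 1.4287

1.4287


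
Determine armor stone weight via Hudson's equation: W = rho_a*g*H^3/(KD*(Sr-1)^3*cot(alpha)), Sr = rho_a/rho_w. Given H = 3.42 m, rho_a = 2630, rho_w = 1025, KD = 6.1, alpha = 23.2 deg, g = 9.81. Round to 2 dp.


Sr = rho_a / rho_w = 2630 / 1025 = 2.565854
(Sr - 1) = 1.565854
(Sr - 1)^3 = 3.839313
cot(23.2) = 1 / tan(23.2) = 1 / 0.428601 = 2.333175
Numerator = 2630 * 9.81 * 3.42^3 = 1032055.5509
Denominator = 6.1 * 3.839313 * 2.333175 = 54.642508
W = 1032055.5509 / 54.642508
W = 18887.41 N

18887.41


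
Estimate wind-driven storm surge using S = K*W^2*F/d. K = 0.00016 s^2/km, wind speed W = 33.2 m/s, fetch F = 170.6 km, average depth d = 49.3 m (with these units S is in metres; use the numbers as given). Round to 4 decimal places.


S = K * W^2 * F / d
W^2 = 33.2^2 = 1102.24
S = 0.00016 * 1102.24 * 170.6 / 49.3
Numerator = 0.00016 * 1102.24 * 170.6 = 30.086743
S = 30.086743 / 49.3 = 0.6103 m

0.6103


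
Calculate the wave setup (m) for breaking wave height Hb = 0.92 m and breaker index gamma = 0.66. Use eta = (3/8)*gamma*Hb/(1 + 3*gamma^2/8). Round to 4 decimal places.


eta = (3/8) * gamma * Hb / (1 + 3*gamma^2/8)
Numerator = (3/8) * 0.66 * 0.92 = 0.227700
Denominator = 1 + 3*0.66^2/8 = 1 + 0.163350 = 1.163350
eta = 0.227700 / 1.163350
eta = 0.1957 m

0.1957


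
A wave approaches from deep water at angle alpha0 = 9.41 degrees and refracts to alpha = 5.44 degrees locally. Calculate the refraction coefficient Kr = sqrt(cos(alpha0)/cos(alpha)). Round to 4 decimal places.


Kr = sqrt(cos(alpha0) / cos(alpha))
cos(9.41) = 0.986544
cos(5.44) = 0.995496
Kr = sqrt(0.986544 / 0.995496)
Kr = sqrt(0.991007)
Kr = 0.9955

0.9955


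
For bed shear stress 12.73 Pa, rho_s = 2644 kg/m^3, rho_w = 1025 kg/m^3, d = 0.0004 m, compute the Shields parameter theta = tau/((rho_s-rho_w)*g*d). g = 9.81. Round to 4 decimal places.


theta = tau / ((rho_s - rho_w) * g * d)
rho_s - rho_w = 2644 - 1025 = 1619
Denominator = 1619 * 9.81 * 0.0004 = 6.352956
theta = 12.73 / 6.352956
theta = 2.0038

2.0038


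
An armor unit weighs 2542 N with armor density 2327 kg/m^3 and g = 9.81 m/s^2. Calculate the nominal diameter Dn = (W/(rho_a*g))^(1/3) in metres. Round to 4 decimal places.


V = W / (rho_a * g)
V = 2542 / (2327 * 9.81)
V = 2542 / 22827.87
V = 0.111355 m^3
Dn = V^(1/3) = 0.111355^(1/3)
Dn = 0.4811 m

0.4811


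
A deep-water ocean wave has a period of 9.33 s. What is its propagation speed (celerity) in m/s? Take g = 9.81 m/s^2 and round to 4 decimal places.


We use the deep-water celerity formula:
C = g * T / (2 * pi)
C = 9.81 * 9.33 / (2 * 3.14159...)
C = 91.527300 / 6.283185
C = 14.5670 m/s

14.5670


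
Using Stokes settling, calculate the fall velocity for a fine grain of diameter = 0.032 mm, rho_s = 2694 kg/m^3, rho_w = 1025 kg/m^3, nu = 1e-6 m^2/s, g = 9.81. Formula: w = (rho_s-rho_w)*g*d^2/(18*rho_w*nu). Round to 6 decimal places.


w = (rho_s - rho_w) * g * d^2 / (18 * rho_w * nu)
d = 0.032 mm = 0.000032 m
rho_s - rho_w = 2694 - 1025 = 1669
Numerator = 1669 * 9.81 * (0.000032)^2 = 0.000016765839
Denominator = 18 * 1025 * 1e-6 = 0.018450
w = 0.000909 m/s

0.000909


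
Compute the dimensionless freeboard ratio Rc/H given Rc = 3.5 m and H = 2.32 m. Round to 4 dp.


Relative freeboard = Rc / H
= 3.5 / 2.32
= 1.5086

1.5086


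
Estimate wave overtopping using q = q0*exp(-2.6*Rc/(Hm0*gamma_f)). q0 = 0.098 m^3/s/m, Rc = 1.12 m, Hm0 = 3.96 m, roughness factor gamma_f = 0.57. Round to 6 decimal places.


q = q0 * exp(-2.6 * Rc / (Hm0 * gamma_f))
Exponent = -2.6 * 1.12 / (3.96 * 0.57)
= -2.6 * 1.12 / 2.2572
= -1.290094
exp(-1.290094) = 0.275245
q = 0.098 * 0.275245
q = 0.026974 m^3/s/m

0.026974


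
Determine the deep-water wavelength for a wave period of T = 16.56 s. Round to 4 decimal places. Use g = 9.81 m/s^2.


L0 = g * T^2 / (2 * pi)
L0 = 9.81 * 16.56^2 / (2 * pi)
L0 = 9.81 * 274.2336 / 6.28319
L0 = 2690.2316 / 6.28319
L0 = 428.1637 m

428.1637


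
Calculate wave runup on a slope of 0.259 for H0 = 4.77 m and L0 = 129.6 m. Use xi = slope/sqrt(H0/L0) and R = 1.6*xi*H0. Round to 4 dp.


xi = slope / sqrt(H0/L0)
H0/L0 = 4.77/129.6 = 0.036806
sqrt(0.036806) = 0.191848
xi = 0.259 / 0.191848 = 1.350029
R = 1.6 * xi * H0 = 1.6 * 1.350029 * 4.77
R = 10.3034 m

10.3034


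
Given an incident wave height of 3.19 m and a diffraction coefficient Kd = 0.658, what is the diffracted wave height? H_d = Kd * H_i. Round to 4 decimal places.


H_d = Kd * H_i
H_d = 0.658 * 3.19
H_d = 2.0990 m

2.0990


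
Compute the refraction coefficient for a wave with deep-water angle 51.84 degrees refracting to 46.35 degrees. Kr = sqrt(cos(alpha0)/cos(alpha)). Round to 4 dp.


Kr = sqrt(cos(alpha0) / cos(alpha))
cos(51.84) = 0.617860
cos(46.35) = 0.690251
Kr = sqrt(0.617860 / 0.690251)
Kr = sqrt(0.895123)
Kr = 0.9461

0.9461


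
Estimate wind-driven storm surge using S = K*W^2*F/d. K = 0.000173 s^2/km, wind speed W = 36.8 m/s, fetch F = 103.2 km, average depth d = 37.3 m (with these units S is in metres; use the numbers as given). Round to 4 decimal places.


S = K * W^2 * F / d
W^2 = 36.8^2 = 1354.24
S = 0.000173 * 1354.24 * 103.2 / 37.3
Numerator = 0.000173 * 1354.24 * 103.2 = 24.178059
S = 24.178059 / 37.3 = 0.6482 m

0.6482


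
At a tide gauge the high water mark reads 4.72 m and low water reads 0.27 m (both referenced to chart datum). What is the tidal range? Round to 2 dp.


Tidal range = High water - Low water
Tidal range = 4.72 - (0.27)
Tidal range = 4.45 m

4.45


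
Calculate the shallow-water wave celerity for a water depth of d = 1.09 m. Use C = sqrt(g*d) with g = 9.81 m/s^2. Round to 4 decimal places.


Using the shallow-water approximation:
C = sqrt(g * d) = sqrt(9.81 * 1.09)
C = sqrt(10.6929)
C = 3.2700 m/s

3.2700


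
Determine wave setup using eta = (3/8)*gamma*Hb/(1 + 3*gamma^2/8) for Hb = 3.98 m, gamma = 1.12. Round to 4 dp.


eta = (3/8) * gamma * Hb / (1 + 3*gamma^2/8)
Numerator = (3/8) * 1.12 * 3.98 = 1.671600
Denominator = 1 + 3*1.12^2/8 = 1 + 0.470400 = 1.470400
eta = 1.671600 / 1.470400
eta = 1.1368 m

1.1368


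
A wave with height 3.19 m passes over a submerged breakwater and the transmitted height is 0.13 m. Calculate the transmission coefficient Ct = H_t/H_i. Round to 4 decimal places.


Ct = H_t / H_i
Ct = 0.13 / 3.19
Ct = 0.0408

0.0408


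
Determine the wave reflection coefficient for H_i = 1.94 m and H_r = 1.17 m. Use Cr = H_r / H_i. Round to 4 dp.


Cr = H_r / H_i
Cr = 1.17 / 1.94
Cr = 0.6031

0.6031


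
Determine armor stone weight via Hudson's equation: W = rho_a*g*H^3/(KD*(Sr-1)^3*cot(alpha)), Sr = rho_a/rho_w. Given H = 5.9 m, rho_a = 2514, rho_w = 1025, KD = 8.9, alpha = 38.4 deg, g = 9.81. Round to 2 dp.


Sr = rho_a / rho_w = 2514 / 1025 = 2.452683
(Sr - 1) = 1.452683
(Sr - 1)^3 = 3.065579
cot(38.4) = 1 / tan(38.4) = 1 / 0.792590 = 1.261686
Numerator = 2514 * 9.81 * 5.9^3 = 5065126.7269
Denominator = 8.9 * 3.065579 * 1.261686 = 34.423402
W = 5065126.7269 / 34.423402
W = 147141.96 N

147141.96


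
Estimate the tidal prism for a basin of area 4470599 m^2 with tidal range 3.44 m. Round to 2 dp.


Tidal prism = Area * Tidal range
P = 4470599 * 3.44
P = 15378860.56 m^3

15378860.56


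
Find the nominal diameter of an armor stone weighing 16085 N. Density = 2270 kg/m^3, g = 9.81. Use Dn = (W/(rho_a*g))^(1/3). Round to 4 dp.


V = W / (rho_a * g)
V = 16085 / (2270 * 9.81)
V = 16085 / 22268.70
V = 0.722314 m^3
Dn = V^(1/3) = 0.722314^(1/3)
Dn = 0.8972 m

0.8972


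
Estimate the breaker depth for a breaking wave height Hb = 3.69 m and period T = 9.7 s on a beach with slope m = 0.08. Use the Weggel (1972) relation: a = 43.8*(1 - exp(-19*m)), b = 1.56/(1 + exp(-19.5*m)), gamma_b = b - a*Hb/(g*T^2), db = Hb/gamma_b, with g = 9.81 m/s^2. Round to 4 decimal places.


a = 43.8 * (1 - exp(-19 * m))
exp(-19 * 0.08) = exp(-1.5200) = 0.218712
a = 43.8 * (1 - 0.218712) = 34.220419
b = 1.56 / (1 + exp(-19.5 * m))
exp(-19.5 * 0.08) = exp(-1.5600) = 0.210136
b = 1.56 / (1 + 0.210136) = 1.289111
Hb / (g * T^2) = 3.69 / (9.81 * 9.7^2) = 3.69 / 923.0229 = 0.00399773
gamma_b = b - a * Hb/(g*T^2) = 1.289111 - 34.220419 * 0.00399773 = 1.152307
db = Hb / gamma_b = 3.69 / 1.152307
db = 3.2023 m

3.2023


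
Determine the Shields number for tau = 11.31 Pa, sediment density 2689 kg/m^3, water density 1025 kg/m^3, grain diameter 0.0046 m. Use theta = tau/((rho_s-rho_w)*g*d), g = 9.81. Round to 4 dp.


theta = tau / ((rho_s - rho_w) * g * d)
rho_s - rho_w = 2689 - 1025 = 1664
Denominator = 1664 * 9.81 * 0.0046 = 75.089664
theta = 11.31 / 75.089664
theta = 0.1506

0.1506


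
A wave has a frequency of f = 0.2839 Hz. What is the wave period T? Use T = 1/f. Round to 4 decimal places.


T = 1 / f
T = 1 / 0.2839
T = 3.5224 s

3.5224


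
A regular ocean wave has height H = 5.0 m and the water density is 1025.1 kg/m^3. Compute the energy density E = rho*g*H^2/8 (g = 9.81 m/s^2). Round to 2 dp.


E = (1/8) * rho * g * H^2
E = (1/8) * 1025.1 * 9.81 * 5.0^2
E = 0.125 * 1025.1 * 9.81 * 25.0000
E = 31425.72 J/m^2

31425.72


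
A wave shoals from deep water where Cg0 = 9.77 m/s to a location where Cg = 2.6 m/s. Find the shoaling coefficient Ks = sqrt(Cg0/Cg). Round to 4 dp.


Ks = sqrt(Cg0 / Cg)
Ks = sqrt(9.77 / 2.6)
Ks = sqrt(3.7577)
Ks = 1.9385

1.9385


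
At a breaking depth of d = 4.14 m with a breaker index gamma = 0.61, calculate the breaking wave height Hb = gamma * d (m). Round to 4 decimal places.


Hb = gamma * d
Hb = 0.61 * 4.14
Hb = 2.5254 m

2.5254


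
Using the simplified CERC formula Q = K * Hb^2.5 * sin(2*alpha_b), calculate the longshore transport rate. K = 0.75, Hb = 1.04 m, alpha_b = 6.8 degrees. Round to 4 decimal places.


Q = K * Hb^2.5 * sin(2 * alpha_b)
Hb^2.5 = 1.04^2.5 = 1.103020
sin(2 * 6.8) = sin(13.6) = 0.235142
Q = 0.75 * 1.103020 * 0.235142
Q = 0.1945 m^3/s

0.1945


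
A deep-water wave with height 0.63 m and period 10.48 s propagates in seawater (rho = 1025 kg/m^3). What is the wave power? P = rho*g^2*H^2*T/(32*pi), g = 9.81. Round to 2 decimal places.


P = rho * g^2 * H^2 * T / (32 * pi)
P = 1025 * 9.81^2 * 0.63^2 * 10.48 / (32 * pi)
P = 1025 * 96.2361 * 0.3969 * 10.48 / 100.53096
P = 4081.36 W/m

4081.36


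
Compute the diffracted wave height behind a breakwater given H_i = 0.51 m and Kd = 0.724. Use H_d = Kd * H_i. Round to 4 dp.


H_d = Kd * H_i
H_d = 0.724 * 0.51
H_d = 0.3692 m

0.3692


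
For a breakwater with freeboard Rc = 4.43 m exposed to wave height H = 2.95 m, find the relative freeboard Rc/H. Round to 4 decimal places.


Relative freeboard = Rc / H
= 4.43 / 2.95
= 1.5017

1.5017


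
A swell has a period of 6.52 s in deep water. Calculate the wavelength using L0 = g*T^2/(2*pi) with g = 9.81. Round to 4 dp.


L0 = g * T^2 / (2 * pi)
L0 = 9.81 * 6.52^2 / (2 * pi)
L0 = 9.81 * 42.5104 / 6.28319
L0 = 417.0270 / 6.28319
L0 = 66.3719 m

66.3719


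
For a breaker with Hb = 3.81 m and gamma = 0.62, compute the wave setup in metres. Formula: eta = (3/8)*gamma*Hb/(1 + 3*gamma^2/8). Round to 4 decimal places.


eta = (3/8) * gamma * Hb / (1 + 3*gamma^2/8)
Numerator = (3/8) * 0.62 * 3.81 = 0.885825
Denominator = 1 + 3*0.62^2/8 = 1 + 0.144150 = 1.144150
eta = 0.885825 / 1.144150
eta = 0.7742 m

0.7742


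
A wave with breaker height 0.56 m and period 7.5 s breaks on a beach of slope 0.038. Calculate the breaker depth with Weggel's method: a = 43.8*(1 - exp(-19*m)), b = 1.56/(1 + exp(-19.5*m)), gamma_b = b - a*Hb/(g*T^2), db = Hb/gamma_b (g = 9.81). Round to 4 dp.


a = 43.8 * (1 - exp(-19 * m))
exp(-19 * 0.038) = exp(-0.7220) = 0.485780
a = 43.8 * (1 - 0.485780) = 22.522848
b = 1.56 / (1 + exp(-19.5 * m))
exp(-19.5 * 0.038) = exp(-0.7410) = 0.476637
b = 1.56 / (1 + 0.476637) = 1.056455
Hb / (g * T^2) = 0.56 / (9.81 * 7.5^2) = 0.56 / 551.8125 = 0.00101484
gamma_b = b - a * Hb/(g*T^2) = 1.056455 - 22.522848 * 0.00101484 = 1.033598
db = Hb / gamma_b = 0.56 / 1.033598
db = 0.5418 m

0.5418


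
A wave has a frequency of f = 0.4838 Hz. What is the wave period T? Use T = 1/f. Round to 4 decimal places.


T = 1 / f
T = 1 / 0.4838
T = 2.0670 s

2.0670


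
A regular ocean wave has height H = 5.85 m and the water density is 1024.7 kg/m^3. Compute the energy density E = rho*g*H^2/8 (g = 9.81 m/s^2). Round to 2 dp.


E = (1/8) * rho * g * H^2
E = (1/8) * 1024.7 * 9.81 * 5.85^2
E = 0.125 * 1024.7 * 9.81 * 34.2225
E = 43001.88 J/m^2

43001.88


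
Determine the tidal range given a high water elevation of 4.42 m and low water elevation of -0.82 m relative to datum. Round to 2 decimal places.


Tidal range = High water - Low water
Tidal range = 4.42 - (-0.82)
Tidal range = 5.24 m

5.24


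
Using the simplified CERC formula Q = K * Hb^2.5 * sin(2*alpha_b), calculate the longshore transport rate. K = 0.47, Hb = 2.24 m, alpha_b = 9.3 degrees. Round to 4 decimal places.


Q = K * Hb^2.5 * sin(2 * alpha_b)
Hb^2.5 = 2.24^2.5 = 7.509656
sin(2 * 9.3) = sin(18.6) = 0.318959
Q = 0.47 * 7.509656 * 0.318959
Q = 1.1258 m^3/s

1.1258


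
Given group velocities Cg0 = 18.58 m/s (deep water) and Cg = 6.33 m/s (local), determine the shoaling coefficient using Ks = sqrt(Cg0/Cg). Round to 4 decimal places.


Ks = sqrt(Cg0 / Cg)
Ks = sqrt(18.58 / 6.33)
Ks = sqrt(2.9352)
Ks = 1.7133

1.7133


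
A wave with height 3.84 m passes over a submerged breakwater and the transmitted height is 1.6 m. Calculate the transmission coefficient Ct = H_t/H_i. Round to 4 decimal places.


Ct = H_t / H_i
Ct = 1.6 / 3.84
Ct = 0.4167

0.4167


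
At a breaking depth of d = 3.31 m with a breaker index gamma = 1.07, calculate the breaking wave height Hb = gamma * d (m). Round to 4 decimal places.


Hb = gamma * d
Hb = 1.07 * 3.31
Hb = 3.5417 m

3.5417


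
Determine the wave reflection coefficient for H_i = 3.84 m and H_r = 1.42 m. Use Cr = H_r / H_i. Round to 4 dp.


Cr = H_r / H_i
Cr = 1.42 / 3.84
Cr = 0.3698

0.3698


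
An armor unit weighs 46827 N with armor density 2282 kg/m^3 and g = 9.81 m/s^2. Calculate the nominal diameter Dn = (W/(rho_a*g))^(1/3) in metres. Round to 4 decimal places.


V = W / (rho_a * g)
V = 46827 / (2282 * 9.81)
V = 46827 / 22386.42
V = 2.091759 m^3
Dn = V^(1/3) = 2.091759^(1/3)
Dn = 1.2789 m

1.2789


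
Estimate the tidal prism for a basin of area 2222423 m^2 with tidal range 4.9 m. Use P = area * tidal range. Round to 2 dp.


Tidal prism = Area * Tidal range
P = 2222423 * 4.9
P = 10889872.70 m^3

10889872.70


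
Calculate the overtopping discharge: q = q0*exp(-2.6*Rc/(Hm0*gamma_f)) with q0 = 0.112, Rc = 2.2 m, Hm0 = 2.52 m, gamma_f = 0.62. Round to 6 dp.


q = q0 * exp(-2.6 * Rc / (Hm0 * gamma_f))
Exponent = -2.6 * 2.2 / (2.52 * 0.62)
= -2.6 * 2.2 / 1.5624
= -3.661034
exp(-3.661034) = 0.025706
q = 0.112 * 0.025706
q = 0.002879 m^3/s/m

0.002879


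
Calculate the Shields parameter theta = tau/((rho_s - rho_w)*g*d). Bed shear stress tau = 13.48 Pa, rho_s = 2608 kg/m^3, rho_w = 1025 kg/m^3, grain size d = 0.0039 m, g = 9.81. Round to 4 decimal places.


theta = tau / ((rho_s - rho_w) * g * d)
rho_s - rho_w = 2608 - 1025 = 1583
Denominator = 1583 * 9.81 * 0.0039 = 60.563997
theta = 13.48 / 60.563997
theta = 0.2226

0.2226


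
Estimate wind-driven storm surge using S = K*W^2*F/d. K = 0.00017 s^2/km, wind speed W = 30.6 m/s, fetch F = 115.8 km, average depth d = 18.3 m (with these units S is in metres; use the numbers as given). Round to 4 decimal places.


S = K * W^2 * F / d
W^2 = 30.6^2 = 936.36
S = 0.00017 * 936.36 * 115.8 / 18.3
Numerator = 0.00017 * 936.36 * 115.8 = 18.433183
S = 18.433183 / 18.3 = 1.0073 m

1.0073


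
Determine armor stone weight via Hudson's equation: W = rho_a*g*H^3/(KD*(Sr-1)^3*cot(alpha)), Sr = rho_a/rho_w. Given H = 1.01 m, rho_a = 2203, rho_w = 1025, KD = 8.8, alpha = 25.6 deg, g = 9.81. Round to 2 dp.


Sr = rho_a / rho_w = 2203 / 1025 = 2.149268
(Sr - 1) = 1.149268
(Sr - 1)^3 = 1.517974
cot(25.6) = 1 / tan(25.6) = 1 / 0.479120 = 2.087161
Numerator = 2203 * 9.81 * 1.01^3 = 22266.2779
Denominator = 8.8 * 1.517974 * 2.087161 = 27.880650
W = 22266.2779 / 27.880650
W = 798.63 N

798.63


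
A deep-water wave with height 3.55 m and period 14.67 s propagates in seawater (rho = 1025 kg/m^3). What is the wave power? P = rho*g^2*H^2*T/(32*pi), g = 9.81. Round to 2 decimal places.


P = rho * g^2 * H^2 * T / (32 * pi)
P = 1025 * 9.81^2 * 3.55^2 * 14.67 / (32 * pi)
P = 1025 * 96.2361 * 12.6025 * 14.67 / 100.53096
P = 181404.83 W/m

181404.83


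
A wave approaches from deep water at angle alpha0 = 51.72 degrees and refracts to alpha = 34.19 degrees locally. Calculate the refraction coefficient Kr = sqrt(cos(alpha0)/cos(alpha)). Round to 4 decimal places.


Kr = sqrt(cos(alpha0) / cos(alpha))
cos(51.72) = 0.619505
cos(34.19) = 0.827179
Kr = sqrt(0.619505 / 0.827179)
Kr = sqrt(0.748937)
Kr = 0.8654

0.8654


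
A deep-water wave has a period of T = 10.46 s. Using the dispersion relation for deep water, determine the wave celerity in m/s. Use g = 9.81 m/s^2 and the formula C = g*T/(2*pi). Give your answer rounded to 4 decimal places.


We use the deep-water celerity formula:
C = g * T / (2 * pi)
C = 9.81 * 10.46 / (2 * 3.14159...)
C = 102.612600 / 6.283185
C = 16.3313 m/s

16.3313


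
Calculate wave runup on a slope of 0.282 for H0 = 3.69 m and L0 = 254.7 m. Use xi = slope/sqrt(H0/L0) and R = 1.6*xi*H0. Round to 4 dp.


xi = slope / sqrt(H0/L0)
H0/L0 = 3.69/254.7 = 0.014488
sqrt(0.014488) = 0.120365
xi = 0.282 / 0.120365 = 2.342882
R = 1.6 * xi * H0 = 1.6 * 2.342882 * 3.69
R = 13.8324 m

13.8324


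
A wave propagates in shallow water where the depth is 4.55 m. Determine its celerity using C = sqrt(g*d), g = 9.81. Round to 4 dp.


Using the shallow-water approximation:
C = sqrt(g * d) = sqrt(9.81 * 4.55)
C = sqrt(44.6355)
C = 6.6810 m/s

6.6810


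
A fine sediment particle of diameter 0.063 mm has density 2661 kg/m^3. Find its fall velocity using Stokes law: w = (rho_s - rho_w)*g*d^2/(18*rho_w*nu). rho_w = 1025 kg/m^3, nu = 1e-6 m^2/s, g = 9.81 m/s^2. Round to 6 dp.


w = (rho_s - rho_w) * g * d^2 / (18 * rho_w * nu)
d = 0.063 mm = 0.000063 m
rho_s - rho_w = 2661 - 1025 = 1636
Numerator = 1636 * 9.81 * (0.000063)^2 = 0.000063699116
Denominator = 18 * 1025 * 1e-6 = 0.018450
w = 0.003453 m/s

0.003453


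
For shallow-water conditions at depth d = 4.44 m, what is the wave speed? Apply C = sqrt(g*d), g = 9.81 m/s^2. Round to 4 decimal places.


Using the shallow-water approximation:
C = sqrt(g * d) = sqrt(9.81 * 4.44)
C = sqrt(43.5564)
C = 6.5997 m/s

6.5997


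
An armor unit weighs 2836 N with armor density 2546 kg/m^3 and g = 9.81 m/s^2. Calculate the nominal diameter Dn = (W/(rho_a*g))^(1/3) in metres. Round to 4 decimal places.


V = W / (rho_a * g)
V = 2836 / (2546 * 9.81)
V = 2836 / 24976.26
V = 0.113548 m^3
Dn = V^(1/3) = 0.113548^(1/3)
Dn = 0.4842 m

0.4842


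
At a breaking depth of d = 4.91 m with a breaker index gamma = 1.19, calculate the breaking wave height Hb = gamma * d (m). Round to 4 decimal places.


Hb = gamma * d
Hb = 1.19 * 4.91
Hb = 5.8429 m

5.8429


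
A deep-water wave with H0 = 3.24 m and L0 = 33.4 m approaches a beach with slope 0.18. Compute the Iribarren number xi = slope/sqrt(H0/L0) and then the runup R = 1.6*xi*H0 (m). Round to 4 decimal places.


xi = slope / sqrt(H0/L0)
H0/L0 = 3.24/33.4 = 0.097006
sqrt(0.097006) = 0.311458
xi = 0.18 / 0.311458 = 0.577927
R = 1.6 * xi * H0 = 1.6 * 0.577927 * 3.24
R = 2.9960 m

2.9960


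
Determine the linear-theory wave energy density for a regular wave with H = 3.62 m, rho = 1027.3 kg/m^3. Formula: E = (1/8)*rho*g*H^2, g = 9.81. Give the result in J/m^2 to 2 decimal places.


E = (1/8) * rho * g * H^2
E = (1/8) * 1027.3 * 9.81 * 3.62^2
E = 0.125 * 1027.3 * 9.81 * 13.1044
E = 16507.96 J/m^2

16507.96


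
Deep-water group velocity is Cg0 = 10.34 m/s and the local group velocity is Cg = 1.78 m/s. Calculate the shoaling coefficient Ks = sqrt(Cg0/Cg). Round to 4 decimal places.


Ks = sqrt(Cg0 / Cg)
Ks = sqrt(10.34 / 1.78)
Ks = sqrt(5.8090)
Ks = 2.4102

2.4102


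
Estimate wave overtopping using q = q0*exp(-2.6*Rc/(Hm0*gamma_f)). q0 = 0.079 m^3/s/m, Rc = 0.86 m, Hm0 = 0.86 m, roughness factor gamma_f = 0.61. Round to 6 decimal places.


q = q0 * exp(-2.6 * Rc / (Hm0 * gamma_f))
Exponent = -2.6 * 0.86 / (0.86 * 0.61)
= -2.6 * 0.86 / 0.5246
= -4.262295
exp(-4.262295) = 0.014090
q = 0.079 * 0.014090
q = 0.001113 m^3/s/m

0.001113


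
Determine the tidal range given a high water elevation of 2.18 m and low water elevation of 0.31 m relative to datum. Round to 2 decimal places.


Tidal range = High water - Low water
Tidal range = 2.18 - (0.31)
Tidal range = 1.87 m

1.87


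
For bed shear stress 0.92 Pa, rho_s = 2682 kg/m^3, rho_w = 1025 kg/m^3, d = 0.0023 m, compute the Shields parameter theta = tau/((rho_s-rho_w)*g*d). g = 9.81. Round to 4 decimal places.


theta = tau / ((rho_s - rho_w) * g * d)
rho_s - rho_w = 2682 - 1025 = 1657
Denominator = 1657 * 9.81 * 0.0023 = 37.386891
theta = 0.92 / 37.386891
theta = 0.0246

0.0246


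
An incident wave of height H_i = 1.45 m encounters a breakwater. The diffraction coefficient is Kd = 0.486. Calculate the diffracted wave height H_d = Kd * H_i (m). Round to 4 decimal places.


H_d = Kd * H_i
H_d = 0.486 * 1.45
H_d = 0.7047 m

0.7047


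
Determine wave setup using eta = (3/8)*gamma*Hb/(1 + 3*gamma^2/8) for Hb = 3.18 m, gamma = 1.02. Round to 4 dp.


eta = (3/8) * gamma * Hb / (1 + 3*gamma^2/8)
Numerator = (3/8) * 1.02 * 3.18 = 1.216350
Denominator = 1 + 3*1.02^2/8 = 1 + 0.390150 = 1.390150
eta = 1.216350 / 1.390150
eta = 0.8750 m

0.8750


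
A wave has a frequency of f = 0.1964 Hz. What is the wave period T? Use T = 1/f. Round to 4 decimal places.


T = 1 / f
T = 1 / 0.1964
T = 5.0916 s

5.0916


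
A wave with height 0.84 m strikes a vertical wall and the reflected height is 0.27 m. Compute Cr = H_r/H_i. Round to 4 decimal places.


Cr = H_r / H_i
Cr = 0.27 / 0.84
Cr = 0.3214

0.3214


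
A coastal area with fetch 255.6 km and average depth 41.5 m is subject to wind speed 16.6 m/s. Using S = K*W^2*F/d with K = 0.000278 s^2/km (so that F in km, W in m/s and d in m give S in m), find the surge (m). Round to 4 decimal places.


S = K * W^2 * F / d
W^2 = 16.6^2 = 275.56
S = 0.000278 * 275.56 * 255.6 / 41.5
Numerator = 0.000278 * 275.56 * 255.6 = 19.580412
S = 19.580412 / 41.5 = 0.4718 m

0.4718


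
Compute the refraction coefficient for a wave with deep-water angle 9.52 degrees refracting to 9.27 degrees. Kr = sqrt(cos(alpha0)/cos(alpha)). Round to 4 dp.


Kr = sqrt(cos(alpha0) / cos(alpha))
cos(9.52) = 0.986228
cos(9.27) = 0.986940
Kr = sqrt(0.986228 / 0.986940)
Kr = sqrt(0.999278)
Kr = 0.9996

0.9996


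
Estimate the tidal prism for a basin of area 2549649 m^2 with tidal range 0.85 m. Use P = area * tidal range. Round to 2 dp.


Tidal prism = Area * Tidal range
P = 2549649 * 0.85
P = 2167201.65 m^3

2167201.65


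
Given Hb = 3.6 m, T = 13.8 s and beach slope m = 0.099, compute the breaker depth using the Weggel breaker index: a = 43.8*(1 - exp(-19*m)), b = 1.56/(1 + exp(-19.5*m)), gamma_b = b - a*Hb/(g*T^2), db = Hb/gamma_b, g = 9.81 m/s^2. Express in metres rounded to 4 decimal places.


a = 43.8 * (1 - exp(-19 * m))
exp(-19 * 0.099) = exp(-1.8810) = 0.152438
a = 43.8 * (1 - 0.152438) = 37.123233
b = 1.56 / (1 + exp(-19.5 * m))
exp(-19.5 * 0.099) = exp(-1.9305) = 0.145076
b = 1.56 / (1 + 0.145076) = 1.362355
Hb / (g * T^2) = 3.6 / (9.81 * 13.8^2) = 3.6 / 1868.2164 = 0.00192697
gamma_b = b - a * Hb/(g*T^2) = 1.362355 - 37.123233 * 0.00192697 = 1.290820
db = Hb / gamma_b = 3.6 / 1.290820
db = 2.7889 m

2.7889


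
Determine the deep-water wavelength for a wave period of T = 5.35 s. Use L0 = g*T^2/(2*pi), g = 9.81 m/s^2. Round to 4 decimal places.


L0 = g * T^2 / (2 * pi)
L0 = 9.81 * 5.35^2 / (2 * pi)
L0 = 9.81 * 28.6225 / 6.28319
L0 = 280.7867 / 6.28319
L0 = 44.6886 m

44.6886


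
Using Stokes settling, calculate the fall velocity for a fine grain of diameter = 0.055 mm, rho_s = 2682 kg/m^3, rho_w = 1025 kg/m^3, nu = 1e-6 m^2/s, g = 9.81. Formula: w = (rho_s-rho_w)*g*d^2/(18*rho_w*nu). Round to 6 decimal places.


w = (rho_s - rho_w) * g * d^2 / (18 * rho_w * nu)
d = 0.055 mm = 0.000055 m
rho_s - rho_w = 2682 - 1025 = 1657
Numerator = 1657 * 9.81 * (0.000055)^2 = 0.000049171889
Denominator = 18 * 1025 * 1e-6 = 0.018450
w = 0.002665 m/s

0.002665


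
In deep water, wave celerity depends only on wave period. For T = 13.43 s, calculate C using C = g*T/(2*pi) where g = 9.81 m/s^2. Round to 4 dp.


We use the deep-water celerity formula:
C = g * T / (2 * pi)
C = 9.81 * 13.43 / (2 * 3.14159...)
C = 131.748300 / 6.283185
C = 20.9684 m/s

20.9684


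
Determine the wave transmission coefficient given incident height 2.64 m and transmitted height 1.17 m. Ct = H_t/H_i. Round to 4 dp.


Ct = H_t / H_i
Ct = 1.17 / 2.64
Ct = 0.4432

0.4432


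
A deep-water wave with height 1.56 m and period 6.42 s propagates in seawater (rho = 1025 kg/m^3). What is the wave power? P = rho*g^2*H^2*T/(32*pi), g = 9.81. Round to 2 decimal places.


P = rho * g^2 * H^2 * T / (32 * pi)
P = 1025 * 9.81^2 * 1.56^2 * 6.42 / (32 * pi)
P = 1025 * 96.2361 * 2.4336 * 6.42 / 100.53096
P = 15330.14 W/m

15330.14


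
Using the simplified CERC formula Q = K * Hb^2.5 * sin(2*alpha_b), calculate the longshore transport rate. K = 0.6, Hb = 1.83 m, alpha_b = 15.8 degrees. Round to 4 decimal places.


Q = K * Hb^2.5 * sin(2 * alpha_b)
Hb^2.5 = 1.83^2.5 = 4.530308
sin(2 * 15.8) = sin(31.6) = 0.523986
Q = 0.6 * 4.530308 * 0.523986
Q = 1.4243 m^3/s

1.4243


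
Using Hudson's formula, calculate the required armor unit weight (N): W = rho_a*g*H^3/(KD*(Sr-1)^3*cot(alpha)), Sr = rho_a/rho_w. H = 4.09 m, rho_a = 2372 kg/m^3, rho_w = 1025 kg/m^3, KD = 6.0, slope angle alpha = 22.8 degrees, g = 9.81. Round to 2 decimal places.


Sr = rho_a / rho_w = 2372 / 1025 = 2.314146
(Sr - 1) = 1.314146
(Sr - 1)^3 = 2.269505
cot(22.8) = 1 / tan(22.8) = 1 / 0.420361 = 2.378906
Numerator = 2372 * 9.81 * 4.09^3 = 1592038.6836
Denominator = 6.0 * 2.269505 * 2.378906 = 32.393638
W = 1592038.6836 / 32.393638
W = 49146.65 N

49146.65


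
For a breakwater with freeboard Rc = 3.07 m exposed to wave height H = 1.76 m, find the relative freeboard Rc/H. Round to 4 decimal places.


Relative freeboard = Rc / H
= 3.07 / 1.76
= 1.7443

1.7443


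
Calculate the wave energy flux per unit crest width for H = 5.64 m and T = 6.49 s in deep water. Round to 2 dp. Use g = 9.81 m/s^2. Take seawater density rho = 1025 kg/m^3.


P = rho * g^2 * H^2 * T / (32 * pi)
P = 1025 * 9.81^2 * 5.64^2 * 6.49 / (32 * pi)
P = 1025 * 96.2361 * 31.8096 * 6.49 / 100.53096
P = 202565.25 W/m

202565.25


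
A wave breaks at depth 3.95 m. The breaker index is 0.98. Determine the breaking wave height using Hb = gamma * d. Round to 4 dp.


Hb = gamma * d
Hb = 0.98 * 3.95
Hb = 3.8710 m

3.8710


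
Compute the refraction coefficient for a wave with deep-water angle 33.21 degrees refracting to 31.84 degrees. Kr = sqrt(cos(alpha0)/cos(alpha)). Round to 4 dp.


Kr = sqrt(cos(alpha0) / cos(alpha))
cos(33.21) = 0.836669
cos(31.84) = 0.849525
Kr = sqrt(0.836669 / 0.849525)
Kr = sqrt(0.984867)
Kr = 0.9924

0.9924


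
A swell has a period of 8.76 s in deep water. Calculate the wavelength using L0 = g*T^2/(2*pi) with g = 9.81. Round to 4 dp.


L0 = g * T^2 / (2 * pi)
L0 = 9.81 * 8.76^2 / (2 * pi)
L0 = 9.81 * 76.7376 / 6.28319
L0 = 752.7959 / 6.28319
L0 = 119.8112 m

119.8112


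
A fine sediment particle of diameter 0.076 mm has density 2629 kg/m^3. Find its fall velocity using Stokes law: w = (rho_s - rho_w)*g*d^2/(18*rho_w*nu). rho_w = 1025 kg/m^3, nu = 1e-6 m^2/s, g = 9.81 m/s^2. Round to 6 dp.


w = (rho_s - rho_w) * g * d^2 / (18 * rho_w * nu)
d = 0.076 mm = 0.000076 m
rho_s - rho_w = 2629 - 1025 = 1604
Numerator = 1604 * 9.81 * (0.000076)^2 = 0.000090886746
Denominator = 18 * 1025 * 1e-6 = 0.018450
w = 0.004926 m/s

0.004926


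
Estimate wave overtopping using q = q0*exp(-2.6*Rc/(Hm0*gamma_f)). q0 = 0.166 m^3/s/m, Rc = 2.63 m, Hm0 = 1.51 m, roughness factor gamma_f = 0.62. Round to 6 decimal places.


q = q0 * exp(-2.6 * Rc / (Hm0 * gamma_f))
Exponent = -2.6 * 2.63 / (1.51 * 0.62)
= -2.6 * 2.63 / 0.9362
= -7.303995
exp(-7.303995) = 0.000673
q = 0.166 * 0.000673
q = 0.000112 m^3/s/m

0.000112


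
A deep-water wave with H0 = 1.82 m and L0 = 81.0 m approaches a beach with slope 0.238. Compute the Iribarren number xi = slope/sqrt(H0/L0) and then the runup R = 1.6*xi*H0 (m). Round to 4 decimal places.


xi = slope / sqrt(H0/L0)
H0/L0 = 1.82/81.0 = 0.022469
sqrt(0.022469) = 0.149897
xi = 0.238 / 0.149897 = 1.587756
R = 1.6 * xi * H0 = 1.6 * 1.587756 * 1.82
R = 4.6235 m

4.6235


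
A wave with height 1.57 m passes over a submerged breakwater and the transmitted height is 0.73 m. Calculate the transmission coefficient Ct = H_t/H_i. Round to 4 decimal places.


Ct = H_t / H_i
Ct = 0.73 / 1.57
Ct = 0.4650

0.4650


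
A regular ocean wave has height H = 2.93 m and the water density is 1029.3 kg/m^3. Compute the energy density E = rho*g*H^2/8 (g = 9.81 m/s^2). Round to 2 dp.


E = (1/8) * rho * g * H^2
E = (1/8) * 1029.3 * 9.81 * 2.93^2
E = 0.125 * 1029.3 * 9.81 * 8.5849
E = 10835.68 J/m^2

10835.68


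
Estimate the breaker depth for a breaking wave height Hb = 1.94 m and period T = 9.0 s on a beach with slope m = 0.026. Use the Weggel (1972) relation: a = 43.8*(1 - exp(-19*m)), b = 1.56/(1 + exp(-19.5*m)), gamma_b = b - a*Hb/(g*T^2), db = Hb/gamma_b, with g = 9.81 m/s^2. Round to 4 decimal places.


a = 43.8 * (1 - exp(-19 * m))
exp(-19 * 0.026) = exp(-0.4940) = 0.610181
a = 43.8 * (1 - 0.610181) = 17.074082
b = 1.56 / (1 + exp(-19.5 * m))
exp(-19.5 * 0.026) = exp(-0.5070) = 0.602300
b = 1.56 / (1 + 0.602300) = 0.973601
Hb / (g * T^2) = 1.94 / (9.81 * 9.0^2) = 1.94 / 794.6100 = 0.00244145
gamma_b = b - a * Hb/(g*T^2) = 0.973601 - 17.074082 * 0.00244145 = 0.931915
db = Hb / gamma_b = 1.94 / 0.931915
db = 2.0817 m

2.0817


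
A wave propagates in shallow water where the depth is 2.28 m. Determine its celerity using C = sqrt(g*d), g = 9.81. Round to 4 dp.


Using the shallow-water approximation:
C = sqrt(g * d) = sqrt(9.81 * 2.28)
C = sqrt(22.3668)
C = 4.7294 m/s

4.7294


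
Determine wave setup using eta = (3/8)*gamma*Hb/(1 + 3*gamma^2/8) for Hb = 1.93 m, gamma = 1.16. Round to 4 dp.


eta = (3/8) * gamma * Hb / (1 + 3*gamma^2/8)
Numerator = (3/8) * 1.16 * 1.93 = 0.839550
Denominator = 1 + 3*1.16^2/8 = 1 + 0.504600 = 1.504600
eta = 0.839550 / 1.504600
eta = 0.5580 m

0.5580


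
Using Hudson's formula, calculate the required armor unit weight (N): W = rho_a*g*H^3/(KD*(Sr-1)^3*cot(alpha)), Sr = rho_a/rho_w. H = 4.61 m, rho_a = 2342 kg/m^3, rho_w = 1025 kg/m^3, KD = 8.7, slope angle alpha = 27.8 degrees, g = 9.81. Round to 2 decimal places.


Sr = rho_a / rho_w = 2342 / 1025 = 2.284878
(Sr - 1) = 1.284878
(Sr - 1)^3 = 2.121220
cot(27.8) = 1 / tan(27.8) = 1 / 0.527240 = 1.896669
Numerator = 2342 * 9.81 * 4.61^3 = 2250912.8179
Denominator = 8.7 * 2.121220 * 1.896669 = 35.002291
W = 2250912.8179 / 35.002291
W = 64307.58 N

64307.58


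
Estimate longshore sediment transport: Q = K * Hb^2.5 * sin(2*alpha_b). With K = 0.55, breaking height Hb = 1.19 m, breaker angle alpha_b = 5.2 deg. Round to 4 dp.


Q = K * Hb^2.5 * sin(2 * alpha_b)
Hb^2.5 = 1.19^2.5 = 1.544783
sin(2 * 5.2) = sin(10.4) = 0.180519
Q = 0.55 * 1.544783 * 0.180519
Q = 0.1534 m^3/s

0.1534


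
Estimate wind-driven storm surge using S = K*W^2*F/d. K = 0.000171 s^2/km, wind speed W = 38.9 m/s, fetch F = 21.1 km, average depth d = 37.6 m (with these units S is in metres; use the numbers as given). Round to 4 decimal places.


S = K * W^2 * F / d
W^2 = 38.9^2 = 1513.21
S = 0.000171 * 1513.21 * 21.1 / 37.6
Numerator = 0.000171 * 1513.21 * 21.1 = 5.459813
S = 5.459813 / 37.6 = 0.1452 m

0.1452


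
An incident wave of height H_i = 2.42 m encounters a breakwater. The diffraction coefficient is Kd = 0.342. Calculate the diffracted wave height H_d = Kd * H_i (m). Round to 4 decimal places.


H_d = Kd * H_i
H_d = 0.342 * 2.42
H_d = 0.8276 m

0.8276


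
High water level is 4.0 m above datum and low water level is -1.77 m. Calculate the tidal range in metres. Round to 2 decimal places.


Tidal range = High water - Low water
Tidal range = 4.0 - (-1.77)
Tidal range = 5.77 m

5.77


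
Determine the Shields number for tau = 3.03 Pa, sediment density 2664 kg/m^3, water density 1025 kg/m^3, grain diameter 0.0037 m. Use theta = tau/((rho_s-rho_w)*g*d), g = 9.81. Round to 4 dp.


theta = tau / ((rho_s - rho_w) * g * d)
rho_s - rho_w = 2664 - 1025 = 1639
Denominator = 1639 * 9.81 * 0.0037 = 59.490783
theta = 3.03 / 59.490783
theta = 0.0509

0.0509


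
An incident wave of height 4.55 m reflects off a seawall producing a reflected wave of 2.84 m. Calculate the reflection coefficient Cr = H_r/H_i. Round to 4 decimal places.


Cr = H_r / H_i
Cr = 2.84 / 4.55
Cr = 0.6242

0.6242


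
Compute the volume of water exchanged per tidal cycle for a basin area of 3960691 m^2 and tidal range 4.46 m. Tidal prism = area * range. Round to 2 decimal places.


Tidal prism = Area * Tidal range
P = 3960691 * 4.46
P = 17664681.86 m^3

17664681.86


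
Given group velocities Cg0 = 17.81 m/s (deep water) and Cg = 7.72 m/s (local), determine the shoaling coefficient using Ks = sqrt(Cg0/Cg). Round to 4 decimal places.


Ks = sqrt(Cg0 / Cg)
Ks = sqrt(17.81 / 7.72)
Ks = sqrt(2.3070)
Ks = 1.5189

1.5189


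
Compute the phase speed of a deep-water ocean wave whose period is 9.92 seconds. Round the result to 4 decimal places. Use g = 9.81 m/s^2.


We use the deep-water celerity formula:
C = g * T / (2 * pi)
C = 9.81 * 9.92 / (2 * 3.14159...)
C = 97.315200 / 6.283185
C = 15.4882 m/s

15.4882


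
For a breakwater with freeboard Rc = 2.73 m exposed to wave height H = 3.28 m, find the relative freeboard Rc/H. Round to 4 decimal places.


Relative freeboard = Rc / H
= 2.73 / 3.28
= 0.8323

0.8323
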